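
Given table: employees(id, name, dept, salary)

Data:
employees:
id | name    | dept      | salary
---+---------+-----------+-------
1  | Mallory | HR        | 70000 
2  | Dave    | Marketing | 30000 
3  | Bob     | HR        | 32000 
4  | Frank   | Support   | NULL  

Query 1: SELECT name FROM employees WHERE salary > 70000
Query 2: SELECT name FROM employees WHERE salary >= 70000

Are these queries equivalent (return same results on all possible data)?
No, not equivalent

Query 1 returns: []
Query 2 returns: [('Mallory',)]

Reason: > vs >= gives different results when salary = 70000 exists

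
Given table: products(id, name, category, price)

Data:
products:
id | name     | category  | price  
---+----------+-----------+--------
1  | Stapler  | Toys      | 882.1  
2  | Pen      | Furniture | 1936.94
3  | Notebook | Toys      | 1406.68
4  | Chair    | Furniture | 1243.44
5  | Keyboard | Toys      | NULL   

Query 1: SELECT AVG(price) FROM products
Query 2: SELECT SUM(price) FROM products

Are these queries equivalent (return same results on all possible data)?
No, not equivalent

Query 1 returns: [(1367.29,)]
Query 2 returns: [(5469.16,)]

Reason: AVG vs SUM give different aggregate values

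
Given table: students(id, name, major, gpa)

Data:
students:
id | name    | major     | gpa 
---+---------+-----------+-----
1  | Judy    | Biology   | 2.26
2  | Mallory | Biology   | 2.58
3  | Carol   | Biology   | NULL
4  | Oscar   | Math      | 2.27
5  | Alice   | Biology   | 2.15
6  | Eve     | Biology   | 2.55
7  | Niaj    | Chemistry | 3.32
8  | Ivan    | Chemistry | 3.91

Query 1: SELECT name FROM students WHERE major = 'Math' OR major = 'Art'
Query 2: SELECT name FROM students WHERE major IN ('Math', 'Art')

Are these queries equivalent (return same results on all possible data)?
Yes, equivalent

Both queries return: [('Oscar',)]

Reason: OR vs IN are equivalent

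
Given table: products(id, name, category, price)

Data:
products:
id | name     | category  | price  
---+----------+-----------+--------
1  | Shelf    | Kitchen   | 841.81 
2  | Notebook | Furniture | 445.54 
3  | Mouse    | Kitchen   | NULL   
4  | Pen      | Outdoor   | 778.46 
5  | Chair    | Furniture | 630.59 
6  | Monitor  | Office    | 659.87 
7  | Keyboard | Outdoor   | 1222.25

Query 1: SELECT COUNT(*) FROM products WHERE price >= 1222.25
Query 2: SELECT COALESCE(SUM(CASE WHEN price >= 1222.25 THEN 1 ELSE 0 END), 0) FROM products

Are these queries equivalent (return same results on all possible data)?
Yes, equivalent

Both queries return: [(1,)]

Reason: COUNT with WHERE vs conditional SUM (COALESCE handles empty-table NULL)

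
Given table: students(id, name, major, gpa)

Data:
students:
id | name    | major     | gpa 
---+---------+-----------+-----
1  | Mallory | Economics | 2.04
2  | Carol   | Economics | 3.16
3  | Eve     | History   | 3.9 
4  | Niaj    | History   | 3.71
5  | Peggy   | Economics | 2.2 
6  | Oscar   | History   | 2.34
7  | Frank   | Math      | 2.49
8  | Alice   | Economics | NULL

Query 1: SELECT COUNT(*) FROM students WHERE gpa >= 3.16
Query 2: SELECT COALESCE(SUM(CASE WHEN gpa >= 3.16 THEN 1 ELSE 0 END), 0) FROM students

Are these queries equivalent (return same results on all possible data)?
Yes, equivalent

Both queries return: [(3,)]

Reason: COUNT with WHERE vs conditional SUM (COALESCE handles empty-table NULL)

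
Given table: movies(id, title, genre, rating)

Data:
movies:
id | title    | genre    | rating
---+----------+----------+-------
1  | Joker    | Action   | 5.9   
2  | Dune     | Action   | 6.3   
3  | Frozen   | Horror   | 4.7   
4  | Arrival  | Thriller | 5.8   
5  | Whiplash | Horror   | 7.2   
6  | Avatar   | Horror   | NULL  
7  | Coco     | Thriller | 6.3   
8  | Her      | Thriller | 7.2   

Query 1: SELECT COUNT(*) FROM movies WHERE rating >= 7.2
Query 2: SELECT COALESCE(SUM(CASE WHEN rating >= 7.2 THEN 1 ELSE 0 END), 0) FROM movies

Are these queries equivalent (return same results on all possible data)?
Yes, equivalent

Both queries return: [(2,)]

Reason: COUNT with WHERE vs conditional SUM (COALESCE handles empty-table NULL)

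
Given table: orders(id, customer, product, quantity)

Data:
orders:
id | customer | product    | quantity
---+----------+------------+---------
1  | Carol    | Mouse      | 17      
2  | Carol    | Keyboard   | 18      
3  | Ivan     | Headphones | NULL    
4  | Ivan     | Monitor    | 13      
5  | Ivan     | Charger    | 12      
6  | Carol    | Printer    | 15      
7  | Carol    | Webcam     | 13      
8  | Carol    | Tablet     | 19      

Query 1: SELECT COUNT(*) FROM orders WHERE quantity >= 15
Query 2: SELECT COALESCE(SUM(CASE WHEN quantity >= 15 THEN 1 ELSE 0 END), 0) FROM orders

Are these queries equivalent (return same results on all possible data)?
Yes, equivalent

Both queries return: [(4,)]

Reason: COUNT with WHERE vs conditional SUM (COALESCE handles empty-table NULL)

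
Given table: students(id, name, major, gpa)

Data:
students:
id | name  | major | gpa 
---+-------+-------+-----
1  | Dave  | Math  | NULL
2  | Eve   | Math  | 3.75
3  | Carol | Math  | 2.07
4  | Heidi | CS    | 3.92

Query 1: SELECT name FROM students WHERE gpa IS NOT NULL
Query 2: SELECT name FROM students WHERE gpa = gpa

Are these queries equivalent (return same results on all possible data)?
Yes, equivalent

Both queries return: [('Carol',), ('Eve',), ('Heidi',)]

Reason: IS NOT NULL vs self-equality (both exclude NULLs)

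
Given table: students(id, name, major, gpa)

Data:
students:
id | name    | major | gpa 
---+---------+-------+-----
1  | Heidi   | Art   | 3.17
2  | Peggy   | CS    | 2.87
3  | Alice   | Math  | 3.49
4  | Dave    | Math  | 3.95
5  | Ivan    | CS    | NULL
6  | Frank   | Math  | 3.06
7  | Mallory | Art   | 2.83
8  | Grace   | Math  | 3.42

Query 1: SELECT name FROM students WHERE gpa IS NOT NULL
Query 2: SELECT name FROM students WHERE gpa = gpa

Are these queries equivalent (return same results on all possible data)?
Yes, equivalent

Both queries return: [('Alice',), ('Dave',), ('Frank',), ('Grace',), ('Heidi',), ('Mallory',), ('Peggy',)]

Reason: IS NOT NULL vs self-equality (both exclude NULLs)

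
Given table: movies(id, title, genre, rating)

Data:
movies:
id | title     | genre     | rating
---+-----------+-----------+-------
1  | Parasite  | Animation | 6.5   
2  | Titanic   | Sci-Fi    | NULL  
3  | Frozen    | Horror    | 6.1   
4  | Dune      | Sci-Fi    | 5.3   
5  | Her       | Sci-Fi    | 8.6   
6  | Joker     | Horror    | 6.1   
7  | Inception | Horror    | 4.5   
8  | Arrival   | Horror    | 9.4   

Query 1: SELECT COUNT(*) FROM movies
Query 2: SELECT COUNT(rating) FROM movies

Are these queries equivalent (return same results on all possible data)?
No, not equivalent

Query 1 returns: [(8,)]
Query 2 returns: [(7,)]

Reason: COUNT(*) includes NULLs, COUNT(column) excludes them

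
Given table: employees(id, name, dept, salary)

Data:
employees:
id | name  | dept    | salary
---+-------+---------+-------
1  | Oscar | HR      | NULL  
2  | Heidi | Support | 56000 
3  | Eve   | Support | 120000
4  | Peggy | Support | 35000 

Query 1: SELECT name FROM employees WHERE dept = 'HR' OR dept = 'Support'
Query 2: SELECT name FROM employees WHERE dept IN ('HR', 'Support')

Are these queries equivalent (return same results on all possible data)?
Yes, equivalent

Both queries return: [('Eve',), ('Heidi',), ('Oscar',), ('Peggy',)]

Reason: OR vs IN are equivalent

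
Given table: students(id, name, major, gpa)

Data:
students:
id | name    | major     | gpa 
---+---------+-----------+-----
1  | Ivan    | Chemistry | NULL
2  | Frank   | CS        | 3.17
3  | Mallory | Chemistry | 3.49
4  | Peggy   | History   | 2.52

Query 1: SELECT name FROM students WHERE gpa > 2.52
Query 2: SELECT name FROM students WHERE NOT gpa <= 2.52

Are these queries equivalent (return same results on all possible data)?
Yes, equivalent

Both queries return: [('Frank',), ('Mallory',)]

Reason: Both filter gpa > 2.52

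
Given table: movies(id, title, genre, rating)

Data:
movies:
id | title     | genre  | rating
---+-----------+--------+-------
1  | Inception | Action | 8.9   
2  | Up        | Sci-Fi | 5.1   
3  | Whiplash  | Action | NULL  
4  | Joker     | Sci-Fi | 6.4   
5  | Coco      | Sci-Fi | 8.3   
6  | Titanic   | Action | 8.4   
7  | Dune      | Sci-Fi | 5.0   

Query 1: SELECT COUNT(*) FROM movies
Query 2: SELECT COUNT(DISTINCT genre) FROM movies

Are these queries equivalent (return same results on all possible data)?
No, not equivalent

Query 1 returns: [(7,)]
Query 2 returns: [(2,)]

Reason: COUNT(*) counts rows, COUNT(DISTINCT genre) counts unique genres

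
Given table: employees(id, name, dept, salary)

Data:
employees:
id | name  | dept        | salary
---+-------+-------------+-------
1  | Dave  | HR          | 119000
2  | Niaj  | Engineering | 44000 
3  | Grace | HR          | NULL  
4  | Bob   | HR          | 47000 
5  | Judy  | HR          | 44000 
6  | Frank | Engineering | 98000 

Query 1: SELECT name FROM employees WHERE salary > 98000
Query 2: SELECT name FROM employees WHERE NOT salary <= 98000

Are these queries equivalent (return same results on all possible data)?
Yes, equivalent

Both queries return: [('Dave',)]

Reason: Both filter salary > 98000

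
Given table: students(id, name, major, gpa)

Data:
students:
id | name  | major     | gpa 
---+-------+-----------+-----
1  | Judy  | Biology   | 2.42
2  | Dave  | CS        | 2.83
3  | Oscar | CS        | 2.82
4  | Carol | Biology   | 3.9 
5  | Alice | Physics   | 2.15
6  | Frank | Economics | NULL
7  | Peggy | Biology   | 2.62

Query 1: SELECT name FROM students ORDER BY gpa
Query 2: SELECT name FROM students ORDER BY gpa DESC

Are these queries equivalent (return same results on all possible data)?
No, not equivalent

Query 1 returns: [('Frank',), ('Alice',), ('Judy',), ('Peggy',), ('Oscar',), ('Dave',), ('Carol',)]
Query 2 returns: [('Carol',), ('Dave',), ('Oscar',), ('Peggy',), ('Judy',), ('Alice',), ('Frank',)]

Reason: ASC vs DESC gives opposite ordering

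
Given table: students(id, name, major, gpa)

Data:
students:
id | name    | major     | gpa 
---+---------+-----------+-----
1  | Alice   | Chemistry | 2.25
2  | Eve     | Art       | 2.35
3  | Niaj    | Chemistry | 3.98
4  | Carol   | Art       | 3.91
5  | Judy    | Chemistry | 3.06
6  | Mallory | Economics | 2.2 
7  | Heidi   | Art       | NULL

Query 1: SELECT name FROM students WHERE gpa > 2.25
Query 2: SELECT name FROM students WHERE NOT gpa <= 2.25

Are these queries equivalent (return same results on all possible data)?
Yes, equivalent

Both queries return: [('Carol',), ('Eve',), ('Judy',), ('Niaj',)]

Reason: Both filter gpa > 2.25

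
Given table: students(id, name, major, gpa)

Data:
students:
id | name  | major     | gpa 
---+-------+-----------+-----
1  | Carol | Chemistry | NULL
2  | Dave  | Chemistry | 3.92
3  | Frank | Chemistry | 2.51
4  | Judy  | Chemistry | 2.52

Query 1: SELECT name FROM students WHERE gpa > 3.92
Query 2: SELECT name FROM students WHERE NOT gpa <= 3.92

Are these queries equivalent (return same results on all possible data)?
Yes, equivalent

Both queries return: []

Reason: Both filter gpa > 3.92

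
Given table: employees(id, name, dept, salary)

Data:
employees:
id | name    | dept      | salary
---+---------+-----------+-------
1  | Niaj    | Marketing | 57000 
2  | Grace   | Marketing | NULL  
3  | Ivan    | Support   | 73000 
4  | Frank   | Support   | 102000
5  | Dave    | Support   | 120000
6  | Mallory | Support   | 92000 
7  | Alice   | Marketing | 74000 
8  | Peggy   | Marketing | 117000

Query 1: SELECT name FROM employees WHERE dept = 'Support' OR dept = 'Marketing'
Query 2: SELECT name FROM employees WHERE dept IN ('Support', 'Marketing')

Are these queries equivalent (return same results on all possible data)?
Yes, equivalent

Both queries return: [('Alice',), ('Dave',), ('Frank',), ('Grace',), ('Ivan',), ('Mallory',), ('Niaj',), ('Peggy',)]

Reason: OR vs IN are equivalent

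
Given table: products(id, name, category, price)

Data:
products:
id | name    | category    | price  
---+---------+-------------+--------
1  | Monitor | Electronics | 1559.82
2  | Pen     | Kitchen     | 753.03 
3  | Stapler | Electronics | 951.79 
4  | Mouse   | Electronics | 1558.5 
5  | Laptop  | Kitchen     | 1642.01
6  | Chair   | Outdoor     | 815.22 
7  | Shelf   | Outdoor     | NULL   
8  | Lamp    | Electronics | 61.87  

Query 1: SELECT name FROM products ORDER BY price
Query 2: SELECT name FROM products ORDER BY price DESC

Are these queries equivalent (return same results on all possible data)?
No, not equivalent

Query 1 returns: [('Shelf',), ('Lamp',), ('Pen',), ('Chair',), ('Stapler',), ('Mouse',), ('Monitor',), ('Laptop',)]
Query 2 returns: [('Laptop',), ('Monitor',), ('Mouse',), ('Stapler',), ('Chair',), ('Pen',), ('Lamp',), ('Shelf',)]

Reason: ASC vs DESC gives opposite ordering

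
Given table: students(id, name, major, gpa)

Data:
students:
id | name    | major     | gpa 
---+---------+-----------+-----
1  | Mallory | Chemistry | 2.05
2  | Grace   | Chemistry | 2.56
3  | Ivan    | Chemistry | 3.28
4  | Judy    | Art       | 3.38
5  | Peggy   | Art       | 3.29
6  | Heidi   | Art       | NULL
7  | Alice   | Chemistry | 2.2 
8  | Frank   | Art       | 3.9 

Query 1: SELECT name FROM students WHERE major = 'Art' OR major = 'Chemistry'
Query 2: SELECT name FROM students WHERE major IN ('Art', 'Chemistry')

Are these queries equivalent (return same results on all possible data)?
Yes, equivalent

Both queries return: [('Alice',), ('Frank',), ('Grace',), ('Heidi',), ('Ivan',), ('Judy',), ('Mallory',), ('Peggy',)]

Reason: OR vs IN are equivalent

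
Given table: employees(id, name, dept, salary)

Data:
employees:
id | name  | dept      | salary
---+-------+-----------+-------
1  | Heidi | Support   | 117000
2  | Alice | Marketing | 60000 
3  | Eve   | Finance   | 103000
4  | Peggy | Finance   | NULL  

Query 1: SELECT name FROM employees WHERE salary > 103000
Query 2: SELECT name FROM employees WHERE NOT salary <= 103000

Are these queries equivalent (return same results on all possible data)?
Yes, equivalent

Both queries return: [('Heidi',)]

Reason: Both filter salary > 103000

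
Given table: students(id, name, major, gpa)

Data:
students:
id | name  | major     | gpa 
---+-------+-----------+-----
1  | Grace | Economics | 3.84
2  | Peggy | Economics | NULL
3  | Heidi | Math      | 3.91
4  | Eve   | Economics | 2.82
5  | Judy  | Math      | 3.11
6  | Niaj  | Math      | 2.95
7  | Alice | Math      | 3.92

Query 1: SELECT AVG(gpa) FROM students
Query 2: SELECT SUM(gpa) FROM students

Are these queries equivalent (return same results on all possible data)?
No, not equivalent

Query 1 returns: [(3.4250000000000003,)]
Query 2 returns: [(20.55,)]

Reason: AVG vs SUM give different aggregate values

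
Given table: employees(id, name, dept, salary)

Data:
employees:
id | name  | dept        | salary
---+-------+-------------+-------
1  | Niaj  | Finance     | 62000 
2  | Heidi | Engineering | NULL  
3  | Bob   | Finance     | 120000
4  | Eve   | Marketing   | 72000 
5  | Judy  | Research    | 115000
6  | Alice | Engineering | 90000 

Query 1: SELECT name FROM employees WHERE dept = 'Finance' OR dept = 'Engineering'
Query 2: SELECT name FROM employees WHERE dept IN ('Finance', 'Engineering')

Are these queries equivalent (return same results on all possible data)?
Yes, equivalent

Both queries return: [('Alice',), ('Bob',), ('Heidi',), ('Niaj',)]

Reason: OR vs IN are equivalent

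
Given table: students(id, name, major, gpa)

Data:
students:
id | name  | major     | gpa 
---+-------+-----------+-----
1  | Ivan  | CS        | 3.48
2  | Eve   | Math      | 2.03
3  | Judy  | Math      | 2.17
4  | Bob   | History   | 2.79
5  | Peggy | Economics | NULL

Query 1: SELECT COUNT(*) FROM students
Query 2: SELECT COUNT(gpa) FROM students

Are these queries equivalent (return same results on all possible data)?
No, not equivalent

Query 1 returns: [(5,)]
Query 2 returns: [(4,)]

Reason: COUNT(*) includes NULLs, COUNT(column) excludes them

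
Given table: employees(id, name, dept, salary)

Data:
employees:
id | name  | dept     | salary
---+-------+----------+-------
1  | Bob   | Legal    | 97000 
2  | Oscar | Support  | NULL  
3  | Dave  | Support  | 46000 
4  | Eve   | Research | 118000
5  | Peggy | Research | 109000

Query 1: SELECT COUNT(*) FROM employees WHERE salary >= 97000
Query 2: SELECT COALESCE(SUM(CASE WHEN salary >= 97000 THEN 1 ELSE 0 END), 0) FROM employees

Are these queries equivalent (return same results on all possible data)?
Yes, equivalent

Both queries return: [(3,)]

Reason: COUNT with WHERE vs conditional SUM (COALESCE handles empty-table NULL)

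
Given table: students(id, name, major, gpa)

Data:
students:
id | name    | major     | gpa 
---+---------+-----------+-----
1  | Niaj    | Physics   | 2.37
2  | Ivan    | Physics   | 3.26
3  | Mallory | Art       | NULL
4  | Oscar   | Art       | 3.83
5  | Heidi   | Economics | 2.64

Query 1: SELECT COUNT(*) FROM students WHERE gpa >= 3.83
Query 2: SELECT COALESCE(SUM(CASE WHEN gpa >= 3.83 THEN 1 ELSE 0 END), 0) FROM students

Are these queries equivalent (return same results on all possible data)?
Yes, equivalent

Both queries return: [(1,)]

Reason: COUNT with WHERE vs conditional SUM (COALESCE handles empty-table NULL)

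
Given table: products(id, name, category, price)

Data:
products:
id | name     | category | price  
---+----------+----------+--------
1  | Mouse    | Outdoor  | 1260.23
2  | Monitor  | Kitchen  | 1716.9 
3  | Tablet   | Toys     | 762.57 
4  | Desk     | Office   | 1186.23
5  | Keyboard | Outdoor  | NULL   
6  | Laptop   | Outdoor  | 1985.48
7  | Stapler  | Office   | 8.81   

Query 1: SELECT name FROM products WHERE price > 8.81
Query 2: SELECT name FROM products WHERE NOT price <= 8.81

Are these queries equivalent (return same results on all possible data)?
Yes, equivalent

Both queries return: [('Desk',), ('Laptop',), ('Monitor',), ('Mouse',), ('Tablet',)]

Reason: Both filter price > 8.81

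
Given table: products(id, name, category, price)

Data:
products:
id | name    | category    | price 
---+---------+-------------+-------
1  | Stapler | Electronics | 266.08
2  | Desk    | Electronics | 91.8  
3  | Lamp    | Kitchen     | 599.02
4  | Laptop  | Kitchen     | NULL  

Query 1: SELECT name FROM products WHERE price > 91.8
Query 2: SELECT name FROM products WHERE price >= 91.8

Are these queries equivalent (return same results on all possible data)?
No, not equivalent

Query 1 returns: [('Stapler',), ('Lamp',)]
Query 2 returns: [('Stapler',), ('Desk',), ('Lamp',)]

Reason: > vs >= gives different results when price = 91.8 exists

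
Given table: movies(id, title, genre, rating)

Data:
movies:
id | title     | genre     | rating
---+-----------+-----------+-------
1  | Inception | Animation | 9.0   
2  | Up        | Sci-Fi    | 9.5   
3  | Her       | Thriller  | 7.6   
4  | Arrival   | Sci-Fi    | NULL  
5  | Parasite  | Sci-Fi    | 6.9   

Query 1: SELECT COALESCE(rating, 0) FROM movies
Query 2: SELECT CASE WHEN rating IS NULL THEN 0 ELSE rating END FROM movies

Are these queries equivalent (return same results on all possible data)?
Yes, equivalent

Both queries return: [(0,), (6.9,), (7.6,), (9.0,), (9.5,)]

Reason: COALESCE vs CASE for NULL handling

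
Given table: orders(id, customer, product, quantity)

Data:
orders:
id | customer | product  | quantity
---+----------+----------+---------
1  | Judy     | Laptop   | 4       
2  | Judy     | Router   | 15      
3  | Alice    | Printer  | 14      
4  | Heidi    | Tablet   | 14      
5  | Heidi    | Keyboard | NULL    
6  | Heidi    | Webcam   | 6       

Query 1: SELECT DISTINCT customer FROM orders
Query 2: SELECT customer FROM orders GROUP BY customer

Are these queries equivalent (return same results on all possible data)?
Yes, equivalent

Both queries return: [('Alice',), ('Heidi',), ('Judy',)]

Reason: Both get unique customers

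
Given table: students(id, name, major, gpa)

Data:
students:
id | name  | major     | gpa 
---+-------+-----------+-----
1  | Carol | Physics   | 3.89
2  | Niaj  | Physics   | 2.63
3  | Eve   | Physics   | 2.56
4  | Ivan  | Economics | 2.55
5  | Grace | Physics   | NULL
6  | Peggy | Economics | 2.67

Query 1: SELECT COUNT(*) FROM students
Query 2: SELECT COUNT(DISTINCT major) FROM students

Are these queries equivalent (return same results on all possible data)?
No, not equivalent

Query 1 returns: [(6,)]
Query 2 returns: [(2,)]

Reason: COUNT(*) counts rows, COUNT(DISTINCT major) counts unique majors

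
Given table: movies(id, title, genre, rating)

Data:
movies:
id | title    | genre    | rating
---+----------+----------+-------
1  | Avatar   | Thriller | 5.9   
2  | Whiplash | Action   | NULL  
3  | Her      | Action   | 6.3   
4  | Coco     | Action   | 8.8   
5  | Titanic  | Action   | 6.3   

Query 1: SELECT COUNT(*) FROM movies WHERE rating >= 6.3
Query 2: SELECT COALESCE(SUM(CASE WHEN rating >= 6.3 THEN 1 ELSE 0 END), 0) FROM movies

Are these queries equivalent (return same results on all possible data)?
Yes, equivalent

Both queries return: [(3,)]

Reason: COUNT with WHERE vs conditional SUM (COALESCE handles empty-table NULL)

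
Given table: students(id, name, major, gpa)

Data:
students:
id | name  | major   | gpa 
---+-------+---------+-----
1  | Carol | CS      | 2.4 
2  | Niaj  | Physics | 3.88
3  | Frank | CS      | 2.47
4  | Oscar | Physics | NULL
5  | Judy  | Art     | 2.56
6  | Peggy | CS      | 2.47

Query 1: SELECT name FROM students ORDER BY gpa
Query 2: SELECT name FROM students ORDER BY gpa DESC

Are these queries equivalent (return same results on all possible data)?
No, not equivalent

Query 1 returns: [('Oscar',), ('Carol',), ('Frank',), ('Peggy',), ('Judy',), ('Niaj',)]
Query 2 returns: [('Niaj',), ('Judy',), ('Frank',), ('Peggy',), ('Carol',), ('Oscar',)]

Reason: ASC vs DESC gives opposite ordering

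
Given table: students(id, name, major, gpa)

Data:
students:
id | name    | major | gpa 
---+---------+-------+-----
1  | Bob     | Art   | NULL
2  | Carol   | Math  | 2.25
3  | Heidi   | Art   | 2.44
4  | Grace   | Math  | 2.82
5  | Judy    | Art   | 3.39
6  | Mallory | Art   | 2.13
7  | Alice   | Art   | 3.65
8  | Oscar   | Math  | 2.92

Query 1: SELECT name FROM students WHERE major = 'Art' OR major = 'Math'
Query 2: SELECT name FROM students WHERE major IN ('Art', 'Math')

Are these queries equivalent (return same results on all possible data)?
Yes, equivalent

Both queries return: [('Alice',), ('Bob',), ('Carol',), ('Grace',), ('Heidi',), ('Judy',), ('Mallory',), ('Oscar',)]

Reason: OR vs IN are equivalent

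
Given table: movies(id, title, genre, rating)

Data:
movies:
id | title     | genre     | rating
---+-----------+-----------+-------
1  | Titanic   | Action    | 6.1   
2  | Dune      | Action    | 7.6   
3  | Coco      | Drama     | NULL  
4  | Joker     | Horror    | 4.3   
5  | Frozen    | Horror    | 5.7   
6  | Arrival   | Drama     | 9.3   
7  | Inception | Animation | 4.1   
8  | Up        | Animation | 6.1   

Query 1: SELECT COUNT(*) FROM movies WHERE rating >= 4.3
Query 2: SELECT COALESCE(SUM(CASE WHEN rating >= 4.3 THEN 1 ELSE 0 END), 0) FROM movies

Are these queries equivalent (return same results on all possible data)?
Yes, equivalent

Both queries return: [(6,)]

Reason: COUNT with WHERE vs conditional SUM (COALESCE handles empty-table NULL)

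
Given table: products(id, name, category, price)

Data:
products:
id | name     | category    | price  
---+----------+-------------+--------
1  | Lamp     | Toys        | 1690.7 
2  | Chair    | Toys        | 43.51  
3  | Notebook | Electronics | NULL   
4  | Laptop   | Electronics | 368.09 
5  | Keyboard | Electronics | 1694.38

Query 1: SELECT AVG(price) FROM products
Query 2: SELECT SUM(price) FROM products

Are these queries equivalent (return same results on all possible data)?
No, not equivalent

Query 1 returns: [(949.1700000000001,)]
Query 2 returns: [(3796.6800000000003,)]

Reason: AVG vs SUM give different aggregate values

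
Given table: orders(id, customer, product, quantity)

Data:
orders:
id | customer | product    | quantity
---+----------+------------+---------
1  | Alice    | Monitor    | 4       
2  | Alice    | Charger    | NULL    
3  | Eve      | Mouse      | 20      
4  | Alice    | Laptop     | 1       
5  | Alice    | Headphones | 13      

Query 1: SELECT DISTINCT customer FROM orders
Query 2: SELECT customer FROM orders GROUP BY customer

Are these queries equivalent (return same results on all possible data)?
Yes, equivalent

Both queries return: [('Alice',), ('Eve',)]

Reason: Both get unique customers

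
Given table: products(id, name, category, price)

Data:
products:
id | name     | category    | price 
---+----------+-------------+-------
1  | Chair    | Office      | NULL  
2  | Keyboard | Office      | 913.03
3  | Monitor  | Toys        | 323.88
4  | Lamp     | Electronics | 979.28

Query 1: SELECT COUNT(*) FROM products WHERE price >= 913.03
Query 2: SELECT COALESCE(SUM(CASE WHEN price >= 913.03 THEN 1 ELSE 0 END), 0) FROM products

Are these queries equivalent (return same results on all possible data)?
Yes, equivalent

Both queries return: [(2,)]

Reason: COUNT with WHERE vs conditional SUM (COALESCE handles empty-table NULL)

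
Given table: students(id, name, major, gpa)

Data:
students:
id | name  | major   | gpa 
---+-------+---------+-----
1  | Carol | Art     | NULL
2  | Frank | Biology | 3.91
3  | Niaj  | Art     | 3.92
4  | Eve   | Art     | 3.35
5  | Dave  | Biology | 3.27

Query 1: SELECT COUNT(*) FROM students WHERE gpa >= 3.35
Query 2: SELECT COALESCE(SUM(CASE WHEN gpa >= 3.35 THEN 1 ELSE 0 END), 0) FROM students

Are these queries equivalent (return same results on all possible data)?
Yes, equivalent

Both queries return: [(3,)]

Reason: COUNT with WHERE vs conditional SUM (COALESCE handles empty-table NULL)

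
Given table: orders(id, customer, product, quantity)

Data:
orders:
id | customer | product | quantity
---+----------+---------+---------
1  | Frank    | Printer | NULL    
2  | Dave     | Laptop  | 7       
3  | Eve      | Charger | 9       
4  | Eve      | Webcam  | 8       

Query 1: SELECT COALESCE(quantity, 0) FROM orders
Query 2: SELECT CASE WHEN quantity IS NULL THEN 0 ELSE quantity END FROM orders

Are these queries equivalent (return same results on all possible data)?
Yes, equivalent

Both queries return: [(0,), (7,), (8,), (9,)]

Reason: COALESCE vs CASE for NULL handling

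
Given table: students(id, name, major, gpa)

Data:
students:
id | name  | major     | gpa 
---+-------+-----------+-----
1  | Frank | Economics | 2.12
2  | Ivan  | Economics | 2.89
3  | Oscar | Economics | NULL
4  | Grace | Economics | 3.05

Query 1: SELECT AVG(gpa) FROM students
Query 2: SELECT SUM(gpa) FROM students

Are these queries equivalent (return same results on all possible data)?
No, not equivalent

Query 1 returns: [(2.686666666666667,)]
Query 2 returns: [(8.06,)]

Reason: AVG vs SUM give different aggregate values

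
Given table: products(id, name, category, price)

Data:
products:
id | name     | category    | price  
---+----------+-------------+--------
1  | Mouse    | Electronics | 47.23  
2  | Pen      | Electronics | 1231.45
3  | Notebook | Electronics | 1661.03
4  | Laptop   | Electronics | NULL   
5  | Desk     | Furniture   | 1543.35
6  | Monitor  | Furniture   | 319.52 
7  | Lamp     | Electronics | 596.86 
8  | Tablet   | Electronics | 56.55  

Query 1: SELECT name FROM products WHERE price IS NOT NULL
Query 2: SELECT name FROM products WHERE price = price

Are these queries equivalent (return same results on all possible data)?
Yes, equivalent

Both queries return: [('Desk',), ('Lamp',), ('Monitor',), ('Mouse',), ('Notebook',), ('Pen',), ('Tablet',)]

Reason: IS NOT NULL vs self-equality (both exclude NULLs)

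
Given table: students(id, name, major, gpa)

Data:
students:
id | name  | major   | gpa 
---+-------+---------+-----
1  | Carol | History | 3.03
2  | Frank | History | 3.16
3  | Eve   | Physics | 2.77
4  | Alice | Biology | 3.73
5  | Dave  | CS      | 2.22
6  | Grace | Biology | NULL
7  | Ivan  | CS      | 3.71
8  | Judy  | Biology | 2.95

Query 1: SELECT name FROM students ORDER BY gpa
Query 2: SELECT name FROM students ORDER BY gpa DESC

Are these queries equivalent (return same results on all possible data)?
No, not equivalent

Query 1 returns: [('Grace',), ('Dave',), ('Eve',), ('Judy',), ('Carol',), ('Frank',), ('Ivan',), ('Alice',)]
Query 2 returns: [('Alice',), ('Ivan',), ('Frank',), ('Carol',), ('Judy',), ('Eve',), ('Dave',), ('Grace',)]

Reason: ASC vs DESC gives opposite ordering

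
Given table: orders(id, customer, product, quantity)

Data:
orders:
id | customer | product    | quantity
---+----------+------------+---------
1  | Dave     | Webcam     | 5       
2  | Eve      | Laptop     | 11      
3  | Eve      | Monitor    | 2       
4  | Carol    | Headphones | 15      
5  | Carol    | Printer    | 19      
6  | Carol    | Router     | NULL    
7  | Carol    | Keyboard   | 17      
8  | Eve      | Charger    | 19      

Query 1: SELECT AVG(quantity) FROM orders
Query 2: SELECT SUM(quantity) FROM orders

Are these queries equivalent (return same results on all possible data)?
No, not equivalent

Query 1 returns: [(12.571428571428571,)]
Query 2 returns: [(88,)]

Reason: AVG vs SUM give different aggregate values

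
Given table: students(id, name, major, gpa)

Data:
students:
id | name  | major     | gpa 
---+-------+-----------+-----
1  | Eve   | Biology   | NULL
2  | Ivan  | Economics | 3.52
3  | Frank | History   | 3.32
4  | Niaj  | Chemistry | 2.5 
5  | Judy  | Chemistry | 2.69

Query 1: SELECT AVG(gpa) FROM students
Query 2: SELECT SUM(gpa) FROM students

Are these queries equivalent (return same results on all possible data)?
No, not equivalent

Query 1 returns: [(3.0075,)]
Query 2 returns: [(12.03,)]

Reason: AVG vs SUM give different aggregate values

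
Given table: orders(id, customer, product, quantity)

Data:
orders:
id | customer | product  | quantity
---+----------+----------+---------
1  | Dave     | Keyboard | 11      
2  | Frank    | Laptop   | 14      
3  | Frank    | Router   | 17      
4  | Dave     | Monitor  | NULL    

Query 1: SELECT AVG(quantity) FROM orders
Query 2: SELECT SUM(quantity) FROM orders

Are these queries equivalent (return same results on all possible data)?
No, not equivalent

Query 1 returns: [(14.0,)]
Query 2 returns: [(42,)]

Reason: AVG vs SUM give different aggregate values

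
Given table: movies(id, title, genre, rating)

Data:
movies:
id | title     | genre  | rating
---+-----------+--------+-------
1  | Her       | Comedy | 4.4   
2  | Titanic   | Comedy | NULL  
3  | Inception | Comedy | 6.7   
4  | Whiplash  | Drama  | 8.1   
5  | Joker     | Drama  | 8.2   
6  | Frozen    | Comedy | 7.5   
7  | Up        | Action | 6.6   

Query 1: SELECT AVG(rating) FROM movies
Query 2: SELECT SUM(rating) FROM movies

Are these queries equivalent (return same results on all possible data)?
No, not equivalent

Query 1 returns: [(6.916666666666667,)]
Query 2 returns: [(41.5,)]

Reason: AVG vs SUM give different aggregate values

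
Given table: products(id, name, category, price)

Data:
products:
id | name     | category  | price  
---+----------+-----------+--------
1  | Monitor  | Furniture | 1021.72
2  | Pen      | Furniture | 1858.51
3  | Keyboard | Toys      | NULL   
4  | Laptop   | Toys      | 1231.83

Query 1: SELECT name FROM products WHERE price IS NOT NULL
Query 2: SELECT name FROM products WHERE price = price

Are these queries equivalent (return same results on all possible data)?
Yes, equivalent

Both queries return: [('Laptop',), ('Monitor',), ('Pen',)]

Reason: IS NOT NULL vs self-equality (both exclude NULLs)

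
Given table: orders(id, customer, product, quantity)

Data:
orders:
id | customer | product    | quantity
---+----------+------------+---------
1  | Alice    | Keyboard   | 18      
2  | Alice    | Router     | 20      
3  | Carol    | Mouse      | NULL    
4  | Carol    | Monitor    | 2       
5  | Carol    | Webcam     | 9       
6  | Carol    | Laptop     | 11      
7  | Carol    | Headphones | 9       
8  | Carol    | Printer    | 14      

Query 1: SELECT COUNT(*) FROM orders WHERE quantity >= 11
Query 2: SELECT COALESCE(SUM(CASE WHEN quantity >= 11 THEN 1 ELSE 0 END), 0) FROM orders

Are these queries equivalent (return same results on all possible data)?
Yes, equivalent

Both queries return: [(4,)]

Reason: COUNT with WHERE vs conditional SUM (COALESCE handles empty-table NULL)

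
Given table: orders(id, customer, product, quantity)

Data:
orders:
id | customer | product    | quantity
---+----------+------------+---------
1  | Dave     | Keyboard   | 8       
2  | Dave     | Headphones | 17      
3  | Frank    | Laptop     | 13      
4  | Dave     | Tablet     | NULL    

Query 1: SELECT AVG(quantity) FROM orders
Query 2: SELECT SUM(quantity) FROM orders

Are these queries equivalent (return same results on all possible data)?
No, not equivalent

Query 1 returns: [(12.666666666666666,)]
Query 2 returns: [(38,)]

Reason: AVG vs SUM give different aggregate values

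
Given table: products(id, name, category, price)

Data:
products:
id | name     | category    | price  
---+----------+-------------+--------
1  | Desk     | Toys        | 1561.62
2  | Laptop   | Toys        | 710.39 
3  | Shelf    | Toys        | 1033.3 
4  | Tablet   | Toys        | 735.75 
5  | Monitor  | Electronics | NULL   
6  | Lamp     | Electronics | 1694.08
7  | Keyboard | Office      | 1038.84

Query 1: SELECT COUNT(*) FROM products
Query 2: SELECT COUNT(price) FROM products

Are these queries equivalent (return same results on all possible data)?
No, not equivalent

Query 1 returns: [(7,)]
Query 2 returns: [(6,)]

Reason: COUNT(*) includes NULLs, COUNT(column) excludes them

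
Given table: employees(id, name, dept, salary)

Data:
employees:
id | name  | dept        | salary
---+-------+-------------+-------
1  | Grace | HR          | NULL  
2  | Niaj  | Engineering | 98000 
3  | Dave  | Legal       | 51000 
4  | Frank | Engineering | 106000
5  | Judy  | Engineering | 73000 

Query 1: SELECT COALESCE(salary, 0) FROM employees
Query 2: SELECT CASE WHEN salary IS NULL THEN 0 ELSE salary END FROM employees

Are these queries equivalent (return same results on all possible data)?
Yes, equivalent

Both queries return: [(0,), (51000,), (73000,), (98000,), (106000,)]

Reason: COALESCE vs CASE for NULL handling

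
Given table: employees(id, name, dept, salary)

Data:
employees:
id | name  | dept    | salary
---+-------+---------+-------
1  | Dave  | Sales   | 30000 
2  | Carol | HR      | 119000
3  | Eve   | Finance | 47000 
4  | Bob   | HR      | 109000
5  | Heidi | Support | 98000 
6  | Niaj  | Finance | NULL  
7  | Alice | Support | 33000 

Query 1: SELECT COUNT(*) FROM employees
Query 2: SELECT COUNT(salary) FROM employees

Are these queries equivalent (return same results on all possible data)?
No, not equivalent

Query 1 returns: [(7,)]
Query 2 returns: [(6,)]

Reason: COUNT(*) includes NULLs, COUNT(column) excludes them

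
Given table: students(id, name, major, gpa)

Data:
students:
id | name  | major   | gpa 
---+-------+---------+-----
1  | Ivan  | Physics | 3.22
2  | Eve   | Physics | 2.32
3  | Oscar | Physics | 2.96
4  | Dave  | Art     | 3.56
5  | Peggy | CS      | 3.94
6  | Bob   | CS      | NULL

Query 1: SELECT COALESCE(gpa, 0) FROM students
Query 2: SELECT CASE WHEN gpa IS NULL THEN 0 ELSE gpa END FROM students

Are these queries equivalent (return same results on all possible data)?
Yes, equivalent

Both queries return: [(0,), (2.32,), (2.96,), (3.22,), (3.56,), (3.94,)]

Reason: COALESCE vs CASE for NULL handling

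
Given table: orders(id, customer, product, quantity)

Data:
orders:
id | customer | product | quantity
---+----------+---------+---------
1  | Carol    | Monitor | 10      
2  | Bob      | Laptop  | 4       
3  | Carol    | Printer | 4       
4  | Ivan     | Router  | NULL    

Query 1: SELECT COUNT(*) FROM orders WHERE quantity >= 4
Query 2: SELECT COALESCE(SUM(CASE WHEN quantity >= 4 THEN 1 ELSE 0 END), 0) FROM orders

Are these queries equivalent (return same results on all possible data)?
Yes, equivalent

Both queries return: [(3,)]

Reason: COUNT with WHERE vs conditional SUM (COALESCE handles empty-table NULL)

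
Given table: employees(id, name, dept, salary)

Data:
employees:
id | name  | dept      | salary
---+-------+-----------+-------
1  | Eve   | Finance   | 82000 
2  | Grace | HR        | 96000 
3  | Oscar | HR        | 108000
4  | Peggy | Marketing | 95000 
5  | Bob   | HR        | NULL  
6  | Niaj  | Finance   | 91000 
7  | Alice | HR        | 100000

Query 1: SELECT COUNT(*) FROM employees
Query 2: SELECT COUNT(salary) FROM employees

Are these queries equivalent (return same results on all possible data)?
No, not equivalent

Query 1 returns: [(7,)]
Query 2 returns: [(6,)]

Reason: COUNT(*) includes NULLs, COUNT(column) excludes them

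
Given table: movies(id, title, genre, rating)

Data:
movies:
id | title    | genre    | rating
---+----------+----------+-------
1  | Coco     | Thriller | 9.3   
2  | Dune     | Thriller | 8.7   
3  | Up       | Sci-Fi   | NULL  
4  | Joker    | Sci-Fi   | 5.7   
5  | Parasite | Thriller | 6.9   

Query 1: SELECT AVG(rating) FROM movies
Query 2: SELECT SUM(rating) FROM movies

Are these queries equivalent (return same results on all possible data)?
No, not equivalent

Query 1 returns: [(7.65,)]
Query 2 returns: [(30.6,)]

Reason: AVG vs SUM give different aggregate values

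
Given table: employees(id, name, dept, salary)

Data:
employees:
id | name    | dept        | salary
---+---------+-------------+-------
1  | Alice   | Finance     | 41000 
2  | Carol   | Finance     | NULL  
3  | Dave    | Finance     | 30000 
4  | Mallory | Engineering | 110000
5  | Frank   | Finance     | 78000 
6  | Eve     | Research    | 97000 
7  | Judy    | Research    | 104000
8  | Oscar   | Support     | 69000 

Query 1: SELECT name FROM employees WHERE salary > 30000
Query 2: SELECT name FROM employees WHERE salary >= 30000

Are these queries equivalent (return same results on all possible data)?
No, not equivalent

Query 1 returns: [('Alice',), ('Mallory',), ('Frank',), ('Eve',), ('Judy',), ('Oscar',)]
Query 2 returns: [('Alice',), ('Dave',), ('Mallory',), ('Frank',), ('Eve',), ('Judy',), ('Oscar',)]

Reason: > vs >= gives different results when salary = 30000 exists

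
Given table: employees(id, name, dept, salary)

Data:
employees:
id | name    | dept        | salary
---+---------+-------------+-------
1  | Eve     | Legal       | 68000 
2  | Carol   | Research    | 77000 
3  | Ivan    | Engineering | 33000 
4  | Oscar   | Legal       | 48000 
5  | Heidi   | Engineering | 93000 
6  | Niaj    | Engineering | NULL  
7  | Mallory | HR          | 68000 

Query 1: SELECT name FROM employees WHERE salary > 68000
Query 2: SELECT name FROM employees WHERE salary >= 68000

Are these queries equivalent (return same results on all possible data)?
No, not equivalent

Query 1 returns: [('Carol',), ('Heidi',)]
Query 2 returns: [('Eve',), ('Carol',), ('Heidi',), ('Mallory',)]

Reason: > vs >= gives different results when salary = 68000 exists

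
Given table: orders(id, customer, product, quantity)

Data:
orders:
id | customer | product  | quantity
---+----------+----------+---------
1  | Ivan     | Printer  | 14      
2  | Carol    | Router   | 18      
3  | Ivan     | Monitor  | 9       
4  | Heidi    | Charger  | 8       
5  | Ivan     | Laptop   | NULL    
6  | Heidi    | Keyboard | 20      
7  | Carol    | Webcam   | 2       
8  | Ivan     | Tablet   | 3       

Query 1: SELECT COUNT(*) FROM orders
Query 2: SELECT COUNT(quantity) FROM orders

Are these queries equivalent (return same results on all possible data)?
No, not equivalent

Query 1 returns: [(8,)]
Query 2 returns: [(7,)]

Reason: COUNT(*) includes NULLs, COUNT(column) excludes them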